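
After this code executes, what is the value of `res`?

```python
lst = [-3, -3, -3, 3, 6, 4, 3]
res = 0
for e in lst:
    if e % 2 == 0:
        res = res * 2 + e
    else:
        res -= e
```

37

e=-3: not even, res = 0-(-3) = 3
e=-3: not even, res = 3-(-3) = 6
e=-3: not even, res = 6-(-3) = 9
e=3: not even, res = 9-3 = 6
e=6: even, res = 6*2+6 = 18
e=4: even, res = 18*2+4 = 40
e=3: not even, res = 40-3 = 37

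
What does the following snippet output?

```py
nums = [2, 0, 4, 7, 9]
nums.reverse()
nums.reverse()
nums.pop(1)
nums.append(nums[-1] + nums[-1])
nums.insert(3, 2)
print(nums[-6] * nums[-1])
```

reverse → [9, 7, 4, 0, 2]
reverse → [2, 0, 4, 7, 9]
pop(1) removes 0 → [2, 4, 7, 9]
append nums[-1]+nums[-1] = 9+9 = 18 → [2, 4, 7, 9, 18]
insert 2 at 3 → [2, 4, 7, 2, 9, 18]
nums[-6]*nums[-1] = 2*18 = 36

36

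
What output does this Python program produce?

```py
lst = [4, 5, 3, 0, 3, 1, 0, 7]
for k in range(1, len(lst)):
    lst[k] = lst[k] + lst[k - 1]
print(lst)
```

k=1: lst[1] = 5+4 = 9 → [4, 9, 3, 0, 3, 1, 0, 7]
k=2: lst[2] = 3+9 = 12 → [4, 9, 12, 0, 3, 1, 0, 7]
k=3: lst[3] = 0+12 = 12 → [4, 9, 12, 12, 3, 1, 0, 7]
k=4: lst[4] = 3+12 = 15 → [4, 9, 12, 12, 15, 1, 0, 7]
k=5: lst[5] = 1+15 = 16 → [4, 9, 12, 12, 15, 16, 0, 7]
k=6: lst[6] = 0+16 = 16 → [4, 9, 12, 12, 15, 16, 16, 7]
k=7: lst[7] = 7+16 = 23 → [4, 9, 12, 12, 15, 16, 16, 23]

[4, 9, 12, 12, 15, 16, 16, 23]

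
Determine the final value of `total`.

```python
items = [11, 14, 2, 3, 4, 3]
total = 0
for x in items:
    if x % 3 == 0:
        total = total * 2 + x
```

9

x=11: not %3==0
x=14: not %3==0
x=2: not %3==0
x=3: %3==0, total = 0*2+3 = 3
x=4: not %3==0
x=3: %3==0, total = 3*2+3 = 9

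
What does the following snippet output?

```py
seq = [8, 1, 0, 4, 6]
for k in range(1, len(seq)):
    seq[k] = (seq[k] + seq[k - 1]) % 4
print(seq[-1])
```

k=1: seq[1] = (1+8)%4 = 1 → [8, 1, 0, 4, 6]
k=2: seq[2] = (0+1)%4 = 1 → [8, 1, 1, 4, 6]
k=3: seq[3] = (4+1)%4 = 1 → [8, 1, 1, 1, 6]
k=4: seq[4] = (6+1)%4 = 3 → [8, 1, 1, 1, 3]

3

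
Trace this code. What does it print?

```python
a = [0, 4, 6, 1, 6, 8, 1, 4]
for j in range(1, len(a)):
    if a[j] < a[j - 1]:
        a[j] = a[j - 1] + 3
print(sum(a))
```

85

j=1: 4>=0, unchanged → [0, 4, 6, 1, 6, 8, 1, 4]
j=2: 6>=4, unchanged → [0, 4, 6, 1, 6, 8, 1, 4]
j=3: 1<6, a[3] = 6+3 = 9 → [0, 4, 6, 9, 6, 8, 1, 4]
j=4: 6<9, a[4] = 9+3 = 12 → [0, 4, 6, 9, 12, 8, 1, 4]
j=5: 8<12, a[5] = 12+3 = 15 → [0, 4, 6, 9, 12, 15, 1, 4]
j=6: 1<15, a[6] = 15+3 = 18 → [0, 4, 6, 9, 12, 15, 18, 4]
j=7: 4<18, a[7] = 18+3 = 21 → [0, 4, 6, 9, 12, 15, 18, 21]
sum = 85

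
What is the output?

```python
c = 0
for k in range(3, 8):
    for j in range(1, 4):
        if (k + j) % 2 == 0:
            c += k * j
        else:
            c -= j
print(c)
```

66

k=3,j=1: even sum, c = 0+3 = 3
k=3,j=2: odd sum, c = 3-2 = 1
k=3,j=3: even sum, c = 1+9 = 10
k=4,j=1: odd sum, c = 10-1 = 9
k=4,j=2: even sum, c = 9+8 = 17
k=4,j=3: odd sum, c = 17-3 = 14
k=5,j=1: even sum, c = 14+5 = 19
k=5,j=2: odd sum, c = 19-2 = 17
k=5,j=3: even sum, c = 17+15 = 32
k=6,j=1: odd sum, c = 32-1 = 31
k=6,j=2: even sum, c = 31+12 = 43
k=6,j=3: odd sum, c = 43-3 = 40
k=7,j=1: even sum, c = 40+7 = 47
k=7,j=2: odd sum, c = 47-2 = 45
k=7,j=3: even sum, c = 45+21 = 66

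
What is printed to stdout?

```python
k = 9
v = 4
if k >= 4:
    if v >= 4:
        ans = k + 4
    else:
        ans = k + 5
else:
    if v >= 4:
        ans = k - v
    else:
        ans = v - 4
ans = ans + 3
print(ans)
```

k=9, v=4
k >= 4 is True; v >= 4 is True
→ ans = k + 4 = 13
ans = 13+3 = 16

16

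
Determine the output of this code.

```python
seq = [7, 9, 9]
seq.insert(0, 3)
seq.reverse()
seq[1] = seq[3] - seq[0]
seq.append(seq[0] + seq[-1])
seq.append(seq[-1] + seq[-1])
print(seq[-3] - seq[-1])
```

insert 3 at 0 → [3, 7, 9, 9]
reverse → [9, 9, 7, 3]
seq[1] = seq[3]-seq[0] = 3-9 = -6 → [9, -6, 7, 3]
append seq[0]+seq[-1] = 9+3 = 12 → [9, -6, 7, 3, 12]
append seq[-1]+seq[-1] = 12+12 = 24 → [9, -6, 7, 3, 12, 24]
seq[-3]-seq[-1] = 3-24 = -21

-21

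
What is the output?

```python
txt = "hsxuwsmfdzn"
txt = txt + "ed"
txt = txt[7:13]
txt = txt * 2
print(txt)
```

+ 'ed' → 'hsxuwsmfdzned'
slice [7:13] → 'fdzned'
repeat ×2 → 'fdznedfdzned'

fdznedfdzned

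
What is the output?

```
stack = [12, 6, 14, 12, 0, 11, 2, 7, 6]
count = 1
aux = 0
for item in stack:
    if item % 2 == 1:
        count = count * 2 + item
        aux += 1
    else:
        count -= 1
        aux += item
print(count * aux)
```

540

item=12: not odd, count = 1-1 = 0; aux=12
item=6: not odd, count = 0-1 = -1; aux=18
item=14: not odd, count = (-1)-1 = -2; aux=32
item=12: not odd, count = (-2)-1 = -3; aux=44
item=0: not odd, count = (-3)-1 = -4; aux=44
item=11: odd, count = (-4)*2+11 = 3; aux=45
item=2: not odd, count = 3-1 = 2; aux=47
item=7: odd, count = 2*2+7 = 11; aux=48
item=6: not odd, count = 11-1 = 10; aux=54
count*aux = 10*54 = 540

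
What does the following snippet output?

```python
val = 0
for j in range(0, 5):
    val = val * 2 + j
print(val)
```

26

j=0: val = 0*2+0 = 0
j=1: val = 0*2+1 = 1
j=2: val = 1*2+2 = 4
j=3: val = 4*2+3 = 11
j=4: val = 11*2+4 = 26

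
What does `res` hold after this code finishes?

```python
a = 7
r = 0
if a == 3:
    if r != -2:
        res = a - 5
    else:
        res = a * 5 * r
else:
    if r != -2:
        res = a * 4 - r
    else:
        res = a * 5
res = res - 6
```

22

a=7, r=0
a == 3 is False; r != -2 is True
→ res = a * 4 - r = 28
res = 28-6 = 22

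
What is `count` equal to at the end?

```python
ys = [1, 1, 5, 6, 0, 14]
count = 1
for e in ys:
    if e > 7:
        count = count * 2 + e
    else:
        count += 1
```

26

e=1: not >7, count = 1+1 = 2
e=1: not >7, count = 2+1 = 3
e=5: not >7, count = 3+1 = 4
e=6: not >7, count = 4+1 = 5
e=0: not >7, count = 5+1 = 6
e=14: >7, count = 6*2+14 = 26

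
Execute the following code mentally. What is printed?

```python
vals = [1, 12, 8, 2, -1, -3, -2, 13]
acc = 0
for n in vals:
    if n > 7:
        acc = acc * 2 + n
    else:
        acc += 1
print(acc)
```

n=1: not >7, acc = 0+1 = 1
n=12: >7, acc = 1*2+12 = 14
n=8: >7, acc = 14*2+8 = 36
n=2: not >7, acc = 36+1 = 37
n=-1: not >7, acc = 37+1 = 38
n=-3: not >7, acc = 38+1 = 39
n=-2: not >7, acc = 39+1 = 40
n=13: >7, acc = 40*2+13 = 93

93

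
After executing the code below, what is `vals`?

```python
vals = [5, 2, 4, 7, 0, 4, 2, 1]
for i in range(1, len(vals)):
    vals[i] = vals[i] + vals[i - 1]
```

i=1: vals[1] = 2+5 = 7 → [5, 7, 4, 7, 0, 4, 2, 1]
i=2: vals[2] = 4+7 = 11 → [5, 7, 11, 7, 0, 4, 2, 1]
i=3: vals[3] = 7+11 = 18 → [5, 7, 11, 18, 0, 4, 2, 1]
i=4: vals[4] = 0+18 = 18 → [5, 7, 11, 18, 18, 4, 2, 1]
i=5: vals[5] = 4+18 = 22 → [5, 7, 11, 18, 18, 22, 2, 1]
i=6: vals[6] = 2+22 = 24 → [5, 7, 11, 18, 18, 22, 24, 1]
i=7: vals[7] = 1+24 = 25 → [5, 7, 11, 18, 18, 22, 24, 25]

[5, 7, 11, 18, 18, 22, 24, 25]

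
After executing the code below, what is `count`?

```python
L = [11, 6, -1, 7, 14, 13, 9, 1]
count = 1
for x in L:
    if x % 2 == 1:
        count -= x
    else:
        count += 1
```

x=11: odd, count = 1-11 = -10
x=6: not odd, count = (-10)+1 = -9
x=-1: odd, count = (-9)-(-1) = -8
x=7: odd, count = (-8)-7 = -15
x=14: not odd, count = (-15)+1 = -14
x=13: odd, count = (-14)-13 = -27
x=9: odd, count = (-27)-9 = -36
x=1: odd, count = (-36)-1 = -37

-37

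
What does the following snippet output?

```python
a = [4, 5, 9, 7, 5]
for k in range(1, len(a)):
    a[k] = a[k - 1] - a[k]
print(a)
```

k=1: a[1] = 4-5 = -1 → [4, -1, 9, 7, 5]
k=2: a[2] = (-1)-9 = -10 → [4, -1, -10, 7, 5]
k=3: a[3] = (-10)-7 = -17 → [4, -1, -10, -17, 5]
k=4: a[4] = (-17)-5 = -22 → [4, -1, -10, -17, -22]

[4, -1, -10, -17, -22]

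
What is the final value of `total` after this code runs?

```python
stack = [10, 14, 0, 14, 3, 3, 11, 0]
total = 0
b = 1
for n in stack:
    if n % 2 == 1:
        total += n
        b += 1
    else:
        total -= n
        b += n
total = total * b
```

-882

n=10: not odd, total = 0-10 = -10; b=11
n=14: not odd, total = (-10)-14 = -24; b=25
n=0: not odd, total = (-24)-0 = -24; b=25
n=14: not odd, total = (-24)-14 = -38; b=39
n=3: odd, total = (-38)+3 = -35; b=40
n=3: odd, total = (-35)+3 = -32; b=41
n=11: odd, total = (-32)+11 = -21; b=42
n=0: not odd, total = (-21)-0 = -21; b=42
total*b = (-21)*42 = -882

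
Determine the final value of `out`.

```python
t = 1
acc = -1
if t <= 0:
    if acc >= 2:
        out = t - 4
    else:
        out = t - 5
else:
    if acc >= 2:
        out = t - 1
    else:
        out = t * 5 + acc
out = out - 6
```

t=1, acc=-1
t <= 0 is False; acc >= 2 is False
→ out = t * 5 + acc = 4
out = 4-6 = -2

-2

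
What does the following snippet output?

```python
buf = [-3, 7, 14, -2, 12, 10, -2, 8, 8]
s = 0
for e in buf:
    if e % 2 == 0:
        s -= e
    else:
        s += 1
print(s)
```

-46

e=-3: not even, s = 0+1 = 1
e=7: not even, s = 1+1 = 2
e=14: even, s = 2-14 = -12
e=-2: even, s = (-12)-(-2) = -10
e=12: even, s = (-10)-12 = -22
e=10: even, s = (-22)-10 = -32
e=-2: even, s = (-32)-(-2) = -30
e=8: even, s = (-30)-8 = -38
e=8: even, s = (-38)-8 = -46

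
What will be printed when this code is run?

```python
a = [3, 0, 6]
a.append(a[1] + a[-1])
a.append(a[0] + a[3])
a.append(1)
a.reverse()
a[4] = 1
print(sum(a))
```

26

append a[1]+a[-1] = 0+6 = 6 → [3, 0, 6, 6]
append a[0]+a[3] = 3+6 = 9 → [3, 0, 6, 6, 9]
append 1 → [3, 0, 6, 6, 9, 1]
reverse → [1, 9, 6, 6, 0, 3]
a[4] = 1 → [1, 9, 6, 6, 1, 3]
sum = 26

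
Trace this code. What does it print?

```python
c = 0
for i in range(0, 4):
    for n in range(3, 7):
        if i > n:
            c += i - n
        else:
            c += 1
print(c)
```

i=0,n=3: not 0>3, c = 0+1 = 1
i=0,n=4: not 0>4, c = 1+1 = 2
i=0,n=5: not 0>5, c = 2+1 = 3
i=0,n=6: not 0>6, c = 3+1 = 4
i=1,n=3: not 1>3, c = 4+1 = 5
i=1,n=4: not 1>4, c = 5+1 = 6
i=1,n=5: not 1>5, c = 6+1 = 7
i=1,n=6: not 1>6, c = 7+1 = 8
i=2,n=3: not 2>3, c = 8+1 = 9
i=2,n=4: not 2>4, c = 9+1 = 10
i=2,n=5: not 2>5, c = 10+1 = 11
i=2,n=6: not 2>6, c = 11+1 = 12
i=3,n=3: not 3>3, c = 12+1 = 13
i=3,n=4: not 3>4, c = 13+1 = 14
i=3,n=5: not 3>5, c = 14+1 = 15
i=3,n=6: not 3>6, c = 15+1 = 16

16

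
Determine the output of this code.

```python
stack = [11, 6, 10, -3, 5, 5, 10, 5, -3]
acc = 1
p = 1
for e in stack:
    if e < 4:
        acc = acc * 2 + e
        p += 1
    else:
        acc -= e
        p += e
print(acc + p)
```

-108

e=11: not <4, acc = 1-11 = -10; p=12
e=6: not <4, acc = (-10)-6 = -16; p=18
e=10: not <4, acc = (-16)-10 = -26; p=28
e=-3: <4, acc = (-26)*2+(-3) = -55; p=29
e=5: not <4, acc = (-55)-5 = -60; p=34
e=5: not <4, acc = (-60)-5 = -65; p=39
e=10: not <4, acc = (-65)-10 = -75; p=49
e=5: not <4, acc = (-75)-5 = -80; p=54
e=-3: <4, acc = (-80)*2+(-3) = -163; p=55
acc+p = (-163)+55 = -108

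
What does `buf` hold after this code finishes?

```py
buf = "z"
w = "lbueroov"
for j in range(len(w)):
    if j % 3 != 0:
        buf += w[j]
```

'zburov'

j=0: skip
j=1: add 'b' → 'zb'
j=2: add 'u' → 'zbu'
j=3: skip
j=4: add 'r' → 'zbur'
j=5: add 'o' → 'zburo'
j=6: skip
j=7: add 'v' → 'zburov'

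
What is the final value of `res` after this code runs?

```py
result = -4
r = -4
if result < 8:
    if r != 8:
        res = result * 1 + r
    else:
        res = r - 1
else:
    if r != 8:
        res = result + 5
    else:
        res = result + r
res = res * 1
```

result=-4, r=-4
result < 8 is True; r != 8 is True
→ res = result * 1 + r = -8
res = (-8)*1 = -8

-8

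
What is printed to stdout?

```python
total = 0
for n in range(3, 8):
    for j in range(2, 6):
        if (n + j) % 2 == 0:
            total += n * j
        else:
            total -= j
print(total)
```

146

n=3,j=2: odd sum, total = 0-2 = -2
n=3,j=3: even sum, total = (-2)+9 = 7
n=3,j=4: odd sum, total = 7-4 = 3
n=3,j=5: even sum, total = 3+15 = 18
n=4,j=2: even sum, total = 18+8 = 26
n=4,j=3: odd sum, total = 26-3 = 23
n=4,j=4: even sum, total = 23+16 = 39
n=4,j=5: odd sum, total = 39-5 = 34
n=5,j=2: odd sum, total = 34-2 = 32
n=5,j=3: even sum, total = 32+15 = 47
n=5,j=4: odd sum, total = 47-4 = 43
n=5,j=5: even sum, total = 43+25 = 68
n=6,j=2: even sum, total = 68+12 = 80
n=6,j=3: odd sum, total = 80-3 = 77
n=6,j=4: even sum, total = 77+24 = 101
n=6,j=5: odd sum, total = 101-5 = 96
n=7,j=2: odd sum, total = 96-2 = 94
n=7,j=3: even sum, total = 94+21 = 115
n=7,j=4: odd sum, total = 115-4 = 111
n=7,j=5: even sum, total = 111+35 = 146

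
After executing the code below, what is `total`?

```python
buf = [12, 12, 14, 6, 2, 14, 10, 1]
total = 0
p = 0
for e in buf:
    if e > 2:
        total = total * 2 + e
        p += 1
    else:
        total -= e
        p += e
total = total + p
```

e=12: >2, total = 0*2+12 = 12; p=1
e=12: >2, total = 12*2+12 = 36; p=2
e=14: >2, total = 36*2+14 = 86; p=3
e=6: >2, total = 86*2+6 = 178; p=4
e=2: not >2, total = 178-2 = 176; p=6
e=14: >2, total = 176*2+14 = 366; p=7
e=10: >2, total = 366*2+10 = 742; p=8
e=1: not >2, total = 742-1 = 741; p=9
total+p = 741+9 = 750

750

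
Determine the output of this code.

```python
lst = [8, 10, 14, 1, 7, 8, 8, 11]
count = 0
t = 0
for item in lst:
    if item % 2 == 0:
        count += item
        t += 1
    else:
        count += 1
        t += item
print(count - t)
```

item=8: even, count = 0+8 = 8; t=1
item=10: even, count = 8+10 = 18; t=2
item=14: even, count = 18+14 = 32; t=3
item=1: not even, count = 32+1 = 33; t=4
item=7: not even, count = 33+1 = 34; t=11
item=8: even, count = 34+8 = 42; t=12
item=8: even, count = 42+8 = 50; t=13
item=11: not even, count = 50+1 = 51; t=24
count-t = 51-24 = 27

27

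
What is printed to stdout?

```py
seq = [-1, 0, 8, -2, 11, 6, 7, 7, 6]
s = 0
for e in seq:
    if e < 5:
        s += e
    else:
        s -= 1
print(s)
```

-9

e=-1: <5, s = 0+(-1) = -1
e=0: <5, s = (-1)+0 = -1
e=8: not <5, s = (-1)-1 = -2
e=-2: <5, s = (-2)+(-2) = -4
e=11: not <5, s = (-4)-1 = -5
e=6: not <5, s = (-5)-1 = -6
e=7: not <5, s = (-6)-1 = -7
e=7: not <5, s = (-7)-1 = -8
e=6: not <5, s = (-8)-1 = -9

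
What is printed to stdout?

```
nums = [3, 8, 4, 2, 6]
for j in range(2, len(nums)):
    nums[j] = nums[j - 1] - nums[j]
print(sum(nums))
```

j=2: nums[2] = 8-4 = 4 → [3, 8, 4, 2, 6]
j=3: nums[3] = 4-2 = 2 → [3, 8, 4, 2, 6]
j=4: nums[4] = 2-6 = -4 → [3, 8, 4, 2, -4]
sum = 13

13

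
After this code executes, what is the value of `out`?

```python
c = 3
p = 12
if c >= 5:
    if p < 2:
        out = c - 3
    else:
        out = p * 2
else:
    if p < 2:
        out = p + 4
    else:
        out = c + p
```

15

c=3, p=12
c >= 5 is False; p < 2 is False
→ out = c + p = 15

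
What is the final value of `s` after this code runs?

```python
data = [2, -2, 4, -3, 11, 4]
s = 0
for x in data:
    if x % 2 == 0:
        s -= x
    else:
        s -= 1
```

x=2: even, s = 0-2 = -2
x=-2: even, s = (-2)-(-2) = 0
x=4: even, s = 0-4 = -4
x=-3: not even, s = (-4)-1 = -5
x=11: not even, s = (-5)-1 = -6
x=4: even, s = (-6)-4 = -10

-10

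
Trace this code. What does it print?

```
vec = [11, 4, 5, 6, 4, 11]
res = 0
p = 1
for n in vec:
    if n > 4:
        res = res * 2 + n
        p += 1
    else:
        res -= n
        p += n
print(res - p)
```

n=11: >4, res = 0*2+11 = 11; p=2
n=4: not >4, res = 11-4 = 7; p=6
n=5: >4, res = 7*2+5 = 19; p=7
n=6: >4, res = 19*2+6 = 44; p=8
n=4: not >4, res = 44-4 = 40; p=12
n=11: >4, res = 40*2+11 = 91; p=13
res-p = 91-13 = 78

78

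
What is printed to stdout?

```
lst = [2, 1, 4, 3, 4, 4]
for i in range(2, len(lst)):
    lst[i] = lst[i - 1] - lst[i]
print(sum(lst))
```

i=2: lst[2] = 1-4 = -3 → [2, 1, -3, 3, 4, 4]
i=3: lst[3] = (-3)-3 = -6 → [2, 1, -3, -6, 4, 4]
i=4: lst[4] = (-6)-4 = -10 → [2, 1, -3, -6, -10, 4]
i=5: lst[5] = (-10)-4 = -14 → [2, 1, -3, -6, -10, -14]
sum = -30

-30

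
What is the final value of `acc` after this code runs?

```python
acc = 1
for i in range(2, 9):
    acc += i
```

36

i=2: acc = 1+2 = 3
i=3: acc = 3+3 = 6
i=4: acc = 6+4 = 10
i=5: acc = 10+5 = 15
i=6: acc = 15+6 = 21
i=7: acc = 21+7 = 28
i=8: acc = 28+8 = 36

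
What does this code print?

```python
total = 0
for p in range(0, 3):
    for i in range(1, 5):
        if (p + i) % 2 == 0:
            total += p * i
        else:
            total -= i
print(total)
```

p=0,i=1: odd sum, total = 0-1 = -1
p=0,i=2: even sum, total = (-1)+0 = -1
p=0,i=3: odd sum, total = (-1)-3 = -4
p=0,i=4: even sum, total = (-4)+0 = -4
p=1,i=1: even sum, total = (-4)+1 = -3
p=1,i=2: odd sum, total = (-3)-2 = -5
p=1,i=3: even sum, total = (-5)+3 = -2
p=1,i=4: odd sum, total = (-2)-4 = -6
p=2,i=1: odd sum, total = (-6)-1 = -7
p=2,i=2: even sum, total = (-7)+4 = -3
p=2,i=3: odd sum, total = (-3)-3 = -6
p=2,i=4: even sum, total = (-6)+8 = 2

2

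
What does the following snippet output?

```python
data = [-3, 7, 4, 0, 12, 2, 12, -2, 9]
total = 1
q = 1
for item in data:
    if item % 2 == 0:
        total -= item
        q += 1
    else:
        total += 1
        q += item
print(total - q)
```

item=-3: not even, total = 1+1 = 2; q=-2
item=7: not even, total = 2+1 = 3; q=5
item=4: even, total = 3-4 = -1; q=6
item=0: even, total = (-1)-0 = -1; q=7
item=12: even, total = (-1)-12 = -13; q=8
item=2: even, total = (-13)-2 = -15; q=9
item=12: even, total = (-15)-12 = -27; q=10
item=-2: even, total = (-27)-(-2) = -25; q=11
item=9: not even, total = (-25)+1 = -24; q=20
total-q = (-24)-20 = -44

-44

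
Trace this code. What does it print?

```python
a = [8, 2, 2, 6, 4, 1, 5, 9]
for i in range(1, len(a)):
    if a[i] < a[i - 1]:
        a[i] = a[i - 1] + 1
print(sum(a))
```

92

i=1: 2<8, a[1] = 8+1 = 9 → [8, 9, 2, 6, 4, 1, 5, 9]
i=2: 2<9, a[2] = 9+1 = 10 → [8, 9, 10, 6, 4, 1, 5, 9]
i=3: 6<10, a[3] = 10+1 = 11 → [8, 9, 10, 11, 4, 1, 5, 9]
i=4: 4<11, a[4] = 11+1 = 12 → [8, 9, 10, 11, 12, 1, 5, 9]
i=5: 1<12, a[5] = 12+1 = 13 → [8, 9, 10, 11, 12, 13, 5, 9]
i=6: 5<13, a[6] = 13+1 = 14 → [8, 9, 10, 11, 12, 13, 14, 9]
i=7: 9<14, a[7] = 14+1 = 15 → [8, 9, 10, 11, 12, 13, 14, 15]
sum = 92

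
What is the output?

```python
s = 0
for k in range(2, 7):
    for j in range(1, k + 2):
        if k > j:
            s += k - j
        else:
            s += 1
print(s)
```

45

k=2,j=1: 2>1, s = 0+1 = 1
k=2,j=2: not 2>2, s = 1+1 = 2
k=2,j=3: not 2>3, s = 2+1 = 3
k=3,j=1: 3>1, s = 3+2 = 5
k=3,j=2: 3>2, s = 5+1 = 6
k=3,j=3: not 3>3, s = 6+1 = 7
k=3,j=4: not 3>4, s = 7+1 = 8
k=4,j=1: 4>1, s = 8+3 = 11
k=4,j=2: 4>2, s = 11+2 = 13
k=4,j=3: 4>3, s = 13+1 = 14
k=4,j=4: not 4>4, s = 14+1 = 15
k=4,j=5: not 4>5, s = 15+1 = 16
k=5,j=1: 5>1, s = 16+4 = 20
k=5,j=2: 5>2, s = 20+3 = 23
k=5,j=3: 5>3, s = 23+2 = 25
k=5,j=4: 5>4, s = 25+1 = 26
k=5,j=5: not 5>5, s = 26+1 = 27
k=5,j=6: not 5>6, s = 27+1 = 28
k=6,j=1: 6>1, s = 28+5 = 33
k=6,j=2: 6>2, s = 33+4 = 37
k=6,j=3: 6>3, s = 37+3 = 40
k=6,j=4: 6>4, s = 40+2 = 42
k=6,j=5: 6>5, s = 42+1 = 43
k=6,j=6: not 6>6, s = 43+1 = 44
k=6,j=7: not 6>7, s = 44+1 = 45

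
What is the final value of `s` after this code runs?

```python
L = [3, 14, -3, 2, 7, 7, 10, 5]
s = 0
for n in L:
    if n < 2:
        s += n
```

n=3: not <2
n=14: not <2
n=-3: <2, s = 0+(-3) = -3
n=2: not <2
n=7: not <2
n=7: not <2
n=10: not <2
n=5: not <2

-3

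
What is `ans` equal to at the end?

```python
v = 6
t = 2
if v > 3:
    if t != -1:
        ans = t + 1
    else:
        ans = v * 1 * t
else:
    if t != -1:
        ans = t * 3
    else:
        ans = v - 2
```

3

v=6, t=2
v > 3 is True; t != -1 is True
→ ans = t + 1 = 3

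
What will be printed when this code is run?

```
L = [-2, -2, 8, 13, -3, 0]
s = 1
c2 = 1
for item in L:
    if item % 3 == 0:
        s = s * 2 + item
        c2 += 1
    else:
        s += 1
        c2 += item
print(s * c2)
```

item=-2: not %3==0, s = 1+1 = 2; c2=-1
item=-2: not %3==0, s = 2+1 = 3; c2=-3
item=8: not %3==0, s = 3+1 = 4; c2=5
item=13: not %3==0, s = 4+1 = 5; c2=18
item=-3: %3==0, s = 5*2+(-3) = 7; c2=19
item=0: %3==0, s = 7*2+0 = 14; c2=20
s*c2 = 14*20 = 280

280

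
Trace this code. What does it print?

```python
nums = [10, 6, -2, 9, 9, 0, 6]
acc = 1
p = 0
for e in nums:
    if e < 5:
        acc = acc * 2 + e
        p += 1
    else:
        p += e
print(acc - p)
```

e=10: not <5; p=10
e=6: not <5; p=16
e=-2: <5, acc = 1*2+(-2) = 0; p=17
e=9: not <5; p=26
e=9: not <5; p=35
e=0: <5, acc = 0*2+0 = 0; p=36
e=6: not <5; p=42
acc-p = 0-42 = -42

-42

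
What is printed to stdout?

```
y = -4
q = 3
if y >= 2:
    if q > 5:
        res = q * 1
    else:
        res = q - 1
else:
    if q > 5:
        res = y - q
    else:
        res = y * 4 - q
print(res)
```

y=-4, q=3
y >= 2 is False; q > 5 is False
→ res = y * 4 - q = -19

-19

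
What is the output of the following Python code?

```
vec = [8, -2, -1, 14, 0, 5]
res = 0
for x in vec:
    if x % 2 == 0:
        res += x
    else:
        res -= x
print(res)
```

16

x=8: even, res = 0+8 = 8
x=-2: even, res = 8+(-2) = 6
x=-1: not even, res = 6-(-1) = 7
x=14: even, res = 7+14 = 21
x=0: even, res = 21+0 = 21
x=5: not even, res = 21-5 = 16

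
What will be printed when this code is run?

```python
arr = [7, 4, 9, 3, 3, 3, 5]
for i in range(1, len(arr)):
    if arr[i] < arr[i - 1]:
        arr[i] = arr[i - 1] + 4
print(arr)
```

[7, 11, 15, 19, 23, 27, 31]

i=1: 4<7, arr[1] = 7+4 = 11 → [7, 11, 9, 3, 3, 3, 5]
i=2: 9<11, arr[2] = 11+4 = 15 → [7, 11, 15, 3, 3, 3, 5]
i=3: 3<15, arr[3] = 15+4 = 19 → [7, 11, 15, 19, 3, 3, 5]
i=4: 3<19, arr[4] = 19+4 = 23 → [7, 11, 15, 19, 23, 3, 5]
i=5: 3<23, arr[5] = 23+4 = 27 → [7, 11, 15, 19, 23, 27, 5]
i=6: 5<27, arr[6] = 27+4 = 31 → [7, 11, 15, 19, 23, 27, 31]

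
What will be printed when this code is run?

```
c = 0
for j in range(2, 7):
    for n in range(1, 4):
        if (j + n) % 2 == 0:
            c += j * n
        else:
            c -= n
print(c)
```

40

j=2,n=1: odd sum, c = 0-1 = -1
j=2,n=2: even sum, c = (-1)+4 = 3
j=2,n=3: odd sum, c = 3-3 = 0
j=3,n=1: even sum, c = 0+3 = 3
j=3,n=2: odd sum, c = 3-2 = 1
j=3,n=3: even sum, c = 1+9 = 10
j=4,n=1: odd sum, c = 10-1 = 9
j=4,n=2: even sum, c = 9+8 = 17
j=4,n=3: odd sum, c = 17-3 = 14
j=5,n=1: even sum, c = 14+5 = 19
j=5,n=2: odd sum, c = 19-2 = 17
j=5,n=3: even sum, c = 17+15 = 32
j=6,n=1: odd sum, c = 32-1 = 31
j=6,n=2: even sum, c = 31+12 = 43
j=6,n=3: odd sum, c = 43-3 = 40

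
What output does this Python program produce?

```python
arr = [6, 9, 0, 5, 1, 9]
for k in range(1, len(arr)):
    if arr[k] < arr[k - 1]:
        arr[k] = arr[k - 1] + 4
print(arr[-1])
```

k=1: 9>=6, unchanged → [6, 9, 0, 5, 1, 9]
k=2: 0<9, arr[2] = 9+4 = 13 → [6, 9, 13, 5, 1, 9]
k=3: 5<13, arr[3] = 13+4 = 17 → [6, 9, 13, 17, 1, 9]
k=4: 1<17, arr[4] = 17+4 = 21 → [6, 9, 13, 17, 21, 9]
k=5: 9<21, arr[5] = 21+4 = 25 → [6, 9, 13, 17, 21, 25]

25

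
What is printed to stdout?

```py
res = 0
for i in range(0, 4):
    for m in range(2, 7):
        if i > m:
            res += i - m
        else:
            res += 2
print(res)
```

i=0,m=2: not 0>2, res = 0+2 = 2
i=0,m=3: not 0>3, res = 2+2 = 4
i=0,m=4: not 0>4, res = 4+2 = 6
i=0,m=5: not 0>5, res = 6+2 = 8
i=0,m=6: not 0>6, res = 8+2 = 10
i=1,m=2: not 1>2, res = 10+2 = 12
i=1,m=3: not 1>3, res = 12+2 = 14
i=1,m=4: not 1>4, res = 14+2 = 16
i=1,m=5: not 1>5, res = 16+2 = 18
i=1,m=6: not 1>6, res = 18+2 = 20
i=2,m=2: not 2>2, res = 20+2 = 22
i=2,m=3: not 2>3, res = 22+2 = 24
i=2,m=4: not 2>4, res = 24+2 = 26
i=2,m=5: not 2>5, res = 26+2 = 28
i=2,m=6: not 2>6, res = 28+2 = 30
i=3,m=2: 3>2, res = 30+1 = 31
i=3,m=3: not 3>3, res = 31+2 = 33
i=3,m=4: not 3>4, res = 33+2 = 35
i=3,m=5: not 3>5, res = 35+2 = 37
i=3,m=6: not 3>6, res = 37+2 = 39

39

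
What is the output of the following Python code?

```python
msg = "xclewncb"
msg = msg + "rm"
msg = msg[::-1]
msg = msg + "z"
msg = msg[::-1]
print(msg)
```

zxclewncbrm

+ 'rm' → 'xclewncbrm'
reverse → 'mrbcnwelcx'
+ 'z' → 'mrbcnwelcxz'
reverse → 'zxclewncbrm'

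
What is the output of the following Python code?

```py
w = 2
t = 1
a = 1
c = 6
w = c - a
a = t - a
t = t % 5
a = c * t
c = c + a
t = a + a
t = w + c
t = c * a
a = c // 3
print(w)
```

w = 6-1 = 5
a = 1-1 = 0
t = 1%5 = 1
a = 6*1 = 6
c = 6+6 = 12
t = 6+6 = 12
t = 5+12 = 17
t = 12*6 = 72
a = 12//3 = 4

5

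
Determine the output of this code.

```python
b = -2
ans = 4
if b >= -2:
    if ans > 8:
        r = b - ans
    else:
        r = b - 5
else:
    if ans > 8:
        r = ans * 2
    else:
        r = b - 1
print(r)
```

b=-2, ans=4
b >= -2 is True; ans > 8 is False
→ r = b - 5 = -7

-7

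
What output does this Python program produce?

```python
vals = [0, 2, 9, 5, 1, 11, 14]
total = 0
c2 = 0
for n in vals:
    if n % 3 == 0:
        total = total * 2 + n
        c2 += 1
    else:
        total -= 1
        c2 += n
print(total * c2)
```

105

n=0: %3==0, total = 0*2+0 = 0; c2=1
n=2: not %3==0, total = 0-1 = -1; c2=3
n=9: %3==0, total = (-1)*2+9 = 7; c2=4
n=5: not %3==0, total = 7-1 = 6; c2=9
n=1: not %3==0, total = 6-1 = 5; c2=10
n=11: not %3==0, total = 5-1 = 4; c2=21
n=14: not %3==0, total = 4-1 = 3; c2=35
total*c2 = 3*35 = 105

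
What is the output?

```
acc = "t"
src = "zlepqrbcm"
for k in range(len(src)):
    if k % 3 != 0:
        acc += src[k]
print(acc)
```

tleqrcm

k=0: skip
k=1: add 'l' → 'tl'
k=2: add 'e' → 'tle'
k=3: skip
k=4: add 'q' → 'tleq'
k=5: add 'r' → 'tleqr'
k=6: skip
k=7: add 'c' → 'tleqrc'
k=8: add 'm' → 'tleqrcm'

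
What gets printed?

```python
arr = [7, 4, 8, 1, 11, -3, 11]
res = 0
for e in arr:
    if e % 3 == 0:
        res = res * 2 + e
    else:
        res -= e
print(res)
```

e=7: not %3==0, res = 0-7 = -7
e=4: not %3==0, res = (-7)-4 = -11
e=8: not %3==0, res = (-11)-8 = -19
e=1: not %3==0, res = (-19)-1 = -20
e=11: not %3==0, res = (-20)-11 = -31
e=-3: %3==0, res = (-31)*2+(-3) = -65
e=11: not %3==0, res = (-65)-11 = -76

-76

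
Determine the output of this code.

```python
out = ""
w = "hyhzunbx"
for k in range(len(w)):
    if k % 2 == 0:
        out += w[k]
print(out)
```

k=0: add 'h' → 'h'
k=1: skip
k=2: add 'h' → 'hh'
k=3: skip
k=4: add 'u' → 'hhu'
k=5: skip
k=6: add 'b' → 'hhub'
k=7: skip

hhub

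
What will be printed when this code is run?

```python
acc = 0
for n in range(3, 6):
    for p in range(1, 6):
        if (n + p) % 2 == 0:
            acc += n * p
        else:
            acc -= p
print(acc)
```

n=3,p=1: even sum, acc = 0+3 = 3
n=3,p=2: odd sum, acc = 3-2 = 1
n=3,p=3: even sum, acc = 1+9 = 10
n=3,p=4: odd sum, acc = 10-4 = 6
n=3,p=5: even sum, acc = 6+15 = 21
n=4,p=1: odd sum, acc = 21-1 = 20
n=4,p=2: even sum, acc = 20+8 = 28
n=4,p=3: odd sum, acc = 28-3 = 25
n=4,p=4: even sum, acc = 25+16 = 41
n=4,p=5: odd sum, acc = 41-5 = 36
n=5,p=1: even sum, acc = 36+5 = 41
n=5,p=2: odd sum, acc = 41-2 = 39
n=5,p=3: even sum, acc = 39+15 = 54
n=5,p=4: odd sum, acc = 54-4 = 50
n=5,p=5: even sum, acc = 50+25 = 75

75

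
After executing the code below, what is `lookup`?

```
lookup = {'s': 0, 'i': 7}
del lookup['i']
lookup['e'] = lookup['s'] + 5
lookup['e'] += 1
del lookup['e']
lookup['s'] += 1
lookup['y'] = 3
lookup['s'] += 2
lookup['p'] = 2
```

{'s': 3, 'y': 3, 'p': 2}

del 'i' → {'s': 0}
lookup['e'] = lookup['s']+5 = 5 → {'s': 0, 'e': 5}
lookup['e'] = 5+1 = 6 → {'s': 0, 'e': 6}
del 'e' → {'s': 0}
lookup['s'] = 0+1 = 1 → {'s': 1}
lookup['y'] = 3 → {'s': 1, 'y': 3}
lookup['s'] = 1+2 = 3 → {'s': 3, 'y': 3}
lookup['p'] = 2 → {'s': 3, 'y': 3, 'p': 2}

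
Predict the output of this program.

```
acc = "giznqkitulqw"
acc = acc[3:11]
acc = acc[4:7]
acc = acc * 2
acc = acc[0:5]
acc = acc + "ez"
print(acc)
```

slice [3:11] → 'nqkitulq'
slice [4:7] → 'tul'
repeat ×2 → 'tultul'
slice [0:5] → 'tultu'
+ 'ez' → 'tultuez'

tultuez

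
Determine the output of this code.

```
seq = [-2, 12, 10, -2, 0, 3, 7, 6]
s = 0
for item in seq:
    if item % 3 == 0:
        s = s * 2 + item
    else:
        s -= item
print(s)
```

62

item=-2: not %3==0, s = 0-(-2) = 2
item=12: %3==0, s = 2*2+12 = 16
item=10: not %3==0, s = 16-10 = 6
item=-2: not %3==0, s = 6-(-2) = 8
item=0: %3==0, s = 8*2+0 = 16
item=3: %3==0, s = 16*2+3 = 35
item=7: not %3==0, s = 35-7 = 28
item=6: %3==0, s = 28*2+6 = 62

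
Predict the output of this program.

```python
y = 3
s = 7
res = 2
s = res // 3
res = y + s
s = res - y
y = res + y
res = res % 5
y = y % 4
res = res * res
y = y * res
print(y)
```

s = 2//3 = 0
res = 3+0 = 3
s = 3-3 = 0
y = 3+3 = 6
res = 3%5 = 3
y = 6%4 = 2
res = 3*3 = 9
y = 2*9 = 18

18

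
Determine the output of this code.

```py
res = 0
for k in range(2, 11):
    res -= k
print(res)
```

k=2: res = 0-2 = -2
k=3: res = (-2)-3 = -5
k=4: res = (-5)-4 = -9
k=5: res = (-9)-5 = -14
k=6: res = (-14)-6 = -20
k=7: res = (-20)-7 = -27
k=8: res = (-27)-8 = -35
k=9: res = (-35)-9 = -44
k=10: res = (-44)-10 = -54

-54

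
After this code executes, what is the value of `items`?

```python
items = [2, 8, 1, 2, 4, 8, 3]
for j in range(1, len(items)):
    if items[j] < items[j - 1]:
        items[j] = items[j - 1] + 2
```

[2, 8, 10, 12, 14, 16, 18]

j=1: 8>=2, unchanged → [2, 8, 1, 2, 4, 8, 3]
j=2: 1<8, items[2] = 8+2 = 10 → [2, 8, 10, 2, 4, 8, 3]
j=3: 2<10, items[3] = 10+2 = 12 → [2, 8, 10, 12, 4, 8, 3]
j=4: 4<12, items[4] = 12+2 = 14 → [2, 8, 10, 12, 14, 8, 3]
j=5: 8<14, items[5] = 14+2 = 16 → [2, 8, 10, 12, 14, 16, 3]
j=6: 3<16, items[6] = 16+2 = 18 → [2, 8, 10, 12, 14, 16, 18]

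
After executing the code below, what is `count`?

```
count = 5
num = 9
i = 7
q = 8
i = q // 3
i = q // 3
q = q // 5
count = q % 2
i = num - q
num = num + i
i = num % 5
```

1

i = 8//3 = 2
i = 8//3 = 2
q = 8//5 = 1
count = 1%2 = 1
i = 9-1 = 8
num = 9+8 = 17
i = 17%5 = 2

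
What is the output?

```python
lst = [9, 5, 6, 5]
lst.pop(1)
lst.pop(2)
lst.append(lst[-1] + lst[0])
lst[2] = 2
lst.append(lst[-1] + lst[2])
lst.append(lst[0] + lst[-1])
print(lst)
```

pop(1) removes 5 → [9, 6, 5]
pop(2) removes 5 → [9, 6]
append lst[-1]+lst[0] = 6+9 = 15 → [9, 6, 15]
lst[2] = 2 → [9, 6, 2]
append lst[-1]+lst[2] = 2+2 = 4 → [9, 6, 2, 4]
append lst[0]+lst[-1] = 9+4 = 13 → [9, 6, 2, 4, 13]

[9, 6, 2, 4, 13]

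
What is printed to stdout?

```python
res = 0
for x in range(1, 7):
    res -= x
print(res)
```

x=1: res = 0-1 = -1
x=2: res = (-1)-2 = -3
x=3: res = (-3)-3 = -6
x=4: res = (-6)-4 = -10
x=5: res = (-10)-5 = -15
x=6: res = (-15)-6 = -21

-21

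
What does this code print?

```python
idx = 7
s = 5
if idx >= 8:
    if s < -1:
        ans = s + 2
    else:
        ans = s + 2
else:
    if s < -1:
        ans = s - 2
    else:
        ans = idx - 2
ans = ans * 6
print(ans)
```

30

idx=7, s=5
idx >= 8 is False; s < -1 is False
→ ans = idx - 2 = 5
ans = 5*6 = 30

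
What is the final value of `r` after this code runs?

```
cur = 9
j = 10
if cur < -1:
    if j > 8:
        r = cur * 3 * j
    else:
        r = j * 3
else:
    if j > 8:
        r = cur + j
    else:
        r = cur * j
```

cur=9, j=10
cur < -1 is False; j > 8 is True
→ r = cur + j = 19

19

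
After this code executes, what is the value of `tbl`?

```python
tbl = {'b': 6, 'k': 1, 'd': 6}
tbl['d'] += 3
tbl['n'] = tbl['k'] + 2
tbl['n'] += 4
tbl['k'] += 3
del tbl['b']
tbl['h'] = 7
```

{'k': 4, 'd': 9, 'n': 7, 'h': 7}

tbl['d'] = 6+3 = 9 → {'b': 6, 'k': 1, 'd': 9}
tbl['n'] = tbl['k']+2 = 3 → {'b': 6, 'k': 1, 'd': 9, 'n': 3}
tbl['n'] = 3+4 = 7 → {'b': 6, 'k': 1, 'd': 9, 'n': 7}
tbl['k'] = 1+3 = 4 → {'b': 6, 'k': 4, 'd': 9, 'n': 7}
del 'b' → {'k': 4, 'd': 9, 'n': 7}
tbl['h'] = 7 → {'k': 4, 'd': 9, 'n': 7, 'h': 7}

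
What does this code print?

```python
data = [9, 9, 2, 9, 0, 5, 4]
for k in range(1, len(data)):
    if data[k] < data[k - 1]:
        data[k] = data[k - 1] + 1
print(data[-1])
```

k=1: 9>=9, unchanged → [9, 9, 2, 9, 0, 5, 4]
k=2: 2<9, data[2] = 9+1 = 10 → [9, 9, 10, 9, 0, 5, 4]
k=3: 9<10, data[3] = 10+1 = 11 → [9, 9, 10, 11, 0, 5, 4]
k=4: 0<11, data[4] = 11+1 = 12 → [9, 9, 10, 11, 12, 5, 4]
k=5: 5<12, data[5] = 12+1 = 13 → [9, 9, 10, 11, 12, 13, 4]
k=6: 4<13, data[6] = 13+1 = 14 → [9, 9, 10, 11, 12, 13, 14]

14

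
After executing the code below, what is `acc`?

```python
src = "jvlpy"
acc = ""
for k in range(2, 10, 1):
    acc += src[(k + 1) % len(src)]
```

k=2: add src[3]='p' → 'p'
k=3: add src[4]='y' → 'py'
k=4: add src[0]='j' → 'pyj'
k=5: add src[1]='v' → 'pyjv'
k=6: add src[2]='l' → 'pyjvl'
k=7: add src[3]='p' → 'pyjvlp'
k=8: add src[4]='y' → 'pyjvlpy'
k=9: add src[0]='j' → 'pyjvlpyj'

'pyjvlpyj'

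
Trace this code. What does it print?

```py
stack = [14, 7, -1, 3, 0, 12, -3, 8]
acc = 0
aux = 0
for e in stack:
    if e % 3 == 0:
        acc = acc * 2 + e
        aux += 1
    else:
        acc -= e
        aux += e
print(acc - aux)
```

e=14: not %3==0, acc = 0-14 = -14; aux=14
e=7: not %3==0, acc = (-14)-7 = -21; aux=21
e=-1: not %3==0, acc = (-21)-(-1) = -20; aux=20
e=3: %3==0, acc = (-20)*2+3 = -37; aux=21
e=0: %3==0, acc = (-37)*2+0 = -74; aux=22
e=12: %3==0, acc = (-74)*2+12 = -136; aux=23
e=-3: %3==0, acc = (-136)*2+(-3) = -275; aux=24
e=8: not %3==0, acc = (-275)-8 = -283; aux=32
acc-aux = (-283)-32 = -315

-315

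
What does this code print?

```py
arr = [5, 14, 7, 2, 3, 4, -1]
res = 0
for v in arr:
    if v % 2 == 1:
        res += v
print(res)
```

14

v=5: odd, res = 0+5 = 5
v=14: not odd
v=7: odd, res = 5+7 = 12
v=2: not odd
v=3: odd, res = 12+3 = 15
v=4: not odd
v=-1: odd, res = 15+(-1) = 14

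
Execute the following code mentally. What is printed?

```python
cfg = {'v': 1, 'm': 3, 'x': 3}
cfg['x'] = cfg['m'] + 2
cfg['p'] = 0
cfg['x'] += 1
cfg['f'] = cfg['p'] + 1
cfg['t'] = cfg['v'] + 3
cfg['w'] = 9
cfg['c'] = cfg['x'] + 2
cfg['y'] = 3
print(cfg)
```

cfg['x'] = cfg['m']+2 = 5 → {'v': 1, 'm': 3, 'x': 5}
cfg['p'] = 0 → {'v': 1, 'm': 3, 'x': 5, 'p': 0}
cfg['x'] = 5+1 = 6 → {'v': 1, 'm': 3, 'x': 6, 'p': 0}
cfg['f'] = cfg['p']+1 = 1 → {'v': 1, 'm': 3, 'x': 6, 'p': 0, 'f': 1}
cfg['t'] = cfg['v']+3 = 4 → {'v': 1, 'm': 3, 'x': 6, 'p': 0, 'f': 1, 't': 4}
cfg['w'] = 9 → {'v': 1, 'm': 3, 'x': 6, 'p': 0, 'f': 1, 't': 4, 'w': 9}
cfg['c'] = cfg['x']+2 = 8 → {'v': 1, 'm': 3, 'x': 6, 'p': 0, 'f': 1, 't': 4, 'w': 9, 'c': 8}
cfg['y'] = 3 → {'v': 1, 'm': 3, 'x': 6, 'p': 0, 'f': 1, 't': 4, 'w': 9, 'c': 8, 'y': 3}

{'v': 1, 'm': 3, 'x': 6, 'p': 0, 'f': 1, 't': 4, 'w': 9, 'c': 8, 'y': 3}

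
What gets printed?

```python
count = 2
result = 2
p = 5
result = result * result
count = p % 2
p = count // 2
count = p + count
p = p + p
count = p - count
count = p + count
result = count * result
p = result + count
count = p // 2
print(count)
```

result = 2*2 = 4
count = 5%2 = 1
p = 1//2 = 0
count = 0+1 = 1
p = 0+0 = 0
count = 0-1 = -1
count = 0+(-1) = -1
result = (-1)*4 = -4
p = (-4)+(-1) = -5
count = (-5)//2 = -3

-3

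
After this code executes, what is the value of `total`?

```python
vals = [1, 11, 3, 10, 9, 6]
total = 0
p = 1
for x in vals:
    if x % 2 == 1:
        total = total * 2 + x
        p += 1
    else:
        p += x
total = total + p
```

88

x=1: odd, total = 0*2+1 = 1; p=2
x=11: odd, total = 1*2+11 = 13; p=3
x=3: odd, total = 13*2+3 = 29; p=4
x=10: not odd; p=14
x=9: odd, total = 29*2+9 = 67; p=15
x=6: not odd; p=21
total+p = 67+21 = 88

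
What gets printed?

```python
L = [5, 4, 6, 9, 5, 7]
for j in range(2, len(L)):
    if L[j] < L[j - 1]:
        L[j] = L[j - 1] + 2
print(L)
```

j=2: 6>=4, unchanged → [5, 4, 6, 9, 5, 7]
j=3: 9>=6, unchanged → [5, 4, 6, 9, 5, 7]
j=4: 5<9, L[4] = 9+2 = 11 → [5, 4, 6, 9, 11, 7]
j=5: 7<11, L[5] = 11+2 = 13 → [5, 4, 6, 9, 11, 13]

[5, 4, 6, 9, 11, 13]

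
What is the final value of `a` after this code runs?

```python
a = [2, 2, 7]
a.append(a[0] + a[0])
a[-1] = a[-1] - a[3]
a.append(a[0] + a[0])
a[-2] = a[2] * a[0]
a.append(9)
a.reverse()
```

append a[0]+a[0] = 2+2 = 4 → [2, 2, 7, 4]
a[-1] = a[-1]-a[3] = 4-4 = 0 → [2, 2, 7, 0]
append a[0]+a[0] = 2+2 = 4 → [2, 2, 7, 0, 4]
a[-2] = a[2]*a[0] = 7*2 = 14 → [2, 2, 7, 14, 4]
append 9 → [2, 2, 7, 14, 4, 9]
reverse → [9, 4, 14, 7, 2, 2]

[9, 4, 14, 7, 2, 2]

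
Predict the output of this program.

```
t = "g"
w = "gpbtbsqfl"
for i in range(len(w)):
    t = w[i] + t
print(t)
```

lfqsbtbpgg

i=0: prepend 'g' → 'gg'
i=1: prepend 'p' → 'pgg'
i=2: prepend 'b' → 'bpgg'
i=3: prepend 't' → 'tbpgg'
i=4: prepend 'b' → 'btbpgg'
i=5: prepend 's' → 'sbtbpgg'
i=6: prepend 'q' → 'qsbtbpgg'
i=7: prepend 'f' → 'fqsbtbpgg'
i=8: prepend 'l' → 'lfqsbtbpgg'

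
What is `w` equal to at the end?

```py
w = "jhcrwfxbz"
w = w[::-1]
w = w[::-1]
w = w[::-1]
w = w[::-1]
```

'jhcrwfxbz'

reverse → 'zbxfwrchj'
reverse → 'jhcrwfxbz'
reverse → 'zbxfwrchj'
reverse → 'jhcrwfxbz'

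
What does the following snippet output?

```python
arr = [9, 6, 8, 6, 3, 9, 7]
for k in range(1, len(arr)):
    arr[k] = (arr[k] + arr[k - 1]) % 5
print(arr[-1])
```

k=1: arr[1] = (6+9)%5 = 0 → [9, 0, 8, 6, 3, 9, 7]
k=2: arr[2] = (8+0)%5 = 3 → [9, 0, 3, 6, 3, 9, 7]
k=3: arr[3] = (6+3)%5 = 4 → [9, 0, 3, 4, 3, 9, 7]
k=4: arr[4] = (3+4)%5 = 2 → [9, 0, 3, 4, 2, 9, 7]
k=5: arr[5] = (9+2)%5 = 1 → [9, 0, 3, 4, 2, 1, 7]
k=6: arr[6] = (7+1)%5 = 3 → [9, 0, 3, 4, 2, 1, 3]

3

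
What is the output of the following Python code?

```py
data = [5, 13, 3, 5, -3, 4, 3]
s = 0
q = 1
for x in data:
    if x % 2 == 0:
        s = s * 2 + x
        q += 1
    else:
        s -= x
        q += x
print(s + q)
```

x=5: not even, s = 0-5 = -5; q=6
x=13: not even, s = (-5)-13 = -18; q=19
x=3: not even, s = (-18)-3 = -21; q=22
x=5: not even, s = (-21)-5 = -26; q=27
x=-3: not even, s = (-26)-(-3) = -23; q=24
x=4: even, s = (-23)*2+4 = -42; q=25
x=3: not even, s = (-42)-3 = -45; q=28
s+q = (-45)+28 = -17

-17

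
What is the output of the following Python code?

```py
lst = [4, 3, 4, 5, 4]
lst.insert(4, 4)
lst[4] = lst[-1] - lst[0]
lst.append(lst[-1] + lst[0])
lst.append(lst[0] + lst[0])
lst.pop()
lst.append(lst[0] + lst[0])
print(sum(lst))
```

insert 4 at 4 → [4, 3, 4, 5, 4, 4]
lst[4] = lst[-1]-lst[0] = 4-4 = 0 → [4, 3, 4, 5, 0, 4]
append lst[-1]+lst[0] = 4+4 = 8 → [4, 3, 4, 5, 0, 4, 8]
append lst[0]+lst[0] = 4+4 = 8 → [4, 3, 4, 5, 0, 4, 8, 8]
pop() removes 8 → [4, 3, 4, 5, 0, 4, 8]
append lst[0]+lst[0] = 4+4 = 8 → [4, 3, 4, 5, 0, 4, 8, 8]
sum = 36

36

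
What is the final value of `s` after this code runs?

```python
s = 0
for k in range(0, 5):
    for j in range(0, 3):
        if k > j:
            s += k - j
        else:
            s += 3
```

k=0,j=0: not 0>0, s = 0+3 = 3
k=0,j=1: not 0>1, s = 3+3 = 6
k=0,j=2: not 0>2, s = 6+3 = 9
k=1,j=0: 1>0, s = 9+1 = 10
k=1,j=1: not 1>1, s = 10+3 = 13
k=1,j=2: not 1>2, s = 13+3 = 16
k=2,j=0: 2>0, s = 16+2 = 18
k=2,j=1: 2>1, s = 18+1 = 19
k=2,j=2: not 2>2, s = 19+3 = 22
k=3,j=0: 3>0, s = 22+3 = 25
k=3,j=1: 3>1, s = 25+2 = 27
k=3,j=2: 3>2, s = 27+1 = 28
k=4,j=0: 4>0, s = 28+4 = 32
k=4,j=1: 4>1, s = 32+3 = 35
k=4,j=2: 4>2, s = 35+2 = 37

37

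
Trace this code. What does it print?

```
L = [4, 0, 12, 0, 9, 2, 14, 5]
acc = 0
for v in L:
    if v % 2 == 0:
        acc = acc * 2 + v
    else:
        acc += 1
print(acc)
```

247

v=4: even, acc = 0*2+4 = 4
v=0: even, acc = 4*2+0 = 8
v=12: even, acc = 8*2+12 = 28
v=0: even, acc = 28*2+0 = 56
v=9: not even, acc = 56+1 = 57
v=2: even, acc = 57*2+2 = 116
v=14: even, acc = 116*2+14 = 246
v=5: not even, acc = 246+1 = 247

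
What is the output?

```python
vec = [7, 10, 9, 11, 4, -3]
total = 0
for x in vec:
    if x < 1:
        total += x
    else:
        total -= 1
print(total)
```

x=7: not <1, total = 0-1 = -1
x=10: not <1, total = (-1)-1 = -2
x=9: not <1, total = (-2)-1 = -3
x=11: not <1, total = (-3)-1 = -4
x=4: not <1, total = (-4)-1 = -5
x=-3: <1, total = (-5)+(-3) = -8

-8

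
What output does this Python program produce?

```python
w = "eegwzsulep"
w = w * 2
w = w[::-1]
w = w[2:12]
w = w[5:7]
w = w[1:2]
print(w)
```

e

repeat ×2 → 'eegwzsulepeegwzsulep'
reverse → 'peluszwgeepeluszwgee'
slice [2:12] → 'luszwgeepe'
slice [5:7] → 'ge'
slice [1:2] → 'e'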